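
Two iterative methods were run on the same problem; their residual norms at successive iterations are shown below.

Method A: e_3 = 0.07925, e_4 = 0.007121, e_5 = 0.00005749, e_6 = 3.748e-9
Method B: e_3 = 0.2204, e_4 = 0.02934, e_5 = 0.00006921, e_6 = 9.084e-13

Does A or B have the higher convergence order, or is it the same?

B

Method A: p ≈ ln(3.748e-9/0.00005749)/ln(0.00005749/0.007121) ≈ 2.00.
Method B: p ≈ ln(9.084e-13/0.00006921)/ln(0.00006921/0.02934) ≈ 3.00.
Method B has the higher order (≈3.0 vs ≈2.0).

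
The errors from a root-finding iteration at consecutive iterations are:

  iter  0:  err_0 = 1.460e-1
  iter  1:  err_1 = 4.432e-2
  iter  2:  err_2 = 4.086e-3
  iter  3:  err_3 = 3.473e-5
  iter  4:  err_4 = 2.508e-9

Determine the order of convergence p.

2

Consecutive ratios: err_4/err_3 = 2.508e-9/3.473e-5 = 7.22142e-05, err_3/err_2 = 3.473e-5/4.086e-3 = 0.00849976.
p ≈ ln(7.22142e-05)/ln(0.00849976) = -9.5359/-4.7677 ≈ 2.00.
So the convergence is quadratic (order 2).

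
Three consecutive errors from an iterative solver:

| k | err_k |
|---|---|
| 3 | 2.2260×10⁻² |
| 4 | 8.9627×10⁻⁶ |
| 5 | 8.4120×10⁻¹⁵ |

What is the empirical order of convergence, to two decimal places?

2.66

p ≈ ln(err_5/err_4) / ln(err_4/err_3)
  = ln(8.4120×10⁻¹⁵/8.9627×10⁻⁶) / ln(8.9627×10⁻⁶/2.2260×10⁻²)
  = ln(9.38556e-10) / ln(0.000402637)
  = -20.78668 / -7.81748 ≈ 2.65900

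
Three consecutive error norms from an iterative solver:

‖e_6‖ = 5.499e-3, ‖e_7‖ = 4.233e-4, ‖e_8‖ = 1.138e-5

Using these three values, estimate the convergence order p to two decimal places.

1.41

p ≈ ln(‖e_8‖/‖e_7‖) / ln(‖e_7‖/‖e_6‖)
  = ln(1.138e-5/4.233e-4) / ln(4.233e-4/5.499e-3)
  = ln(0.026884) / ln(0.0769776)
  = -3.61622 / -2.56424 ≈ 1.41025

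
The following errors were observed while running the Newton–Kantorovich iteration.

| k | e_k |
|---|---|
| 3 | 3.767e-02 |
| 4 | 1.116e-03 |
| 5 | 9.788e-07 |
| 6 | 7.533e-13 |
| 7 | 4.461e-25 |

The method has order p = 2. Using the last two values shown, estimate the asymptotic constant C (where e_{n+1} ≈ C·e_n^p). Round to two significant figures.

0.79

C ≈ e_7 / e_6^2
  = 4.461e-25 / (7.533e-13)^2
  = 4.461e-25 / 5.67461e-25 ≈ 0.78613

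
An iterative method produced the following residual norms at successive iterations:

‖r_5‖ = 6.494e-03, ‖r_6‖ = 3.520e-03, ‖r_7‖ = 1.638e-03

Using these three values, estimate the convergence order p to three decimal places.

1.249

p ≈ ln(‖r_7‖/‖r_6‖) / ln(‖r_6‖/‖r_5‖)
  = ln(1.638e-03/3.520e-03) / ln(3.520e-03/6.494e-03)
  = ln(0.465341) / ln(0.542039)
  = -0.764985 / -0.612417 ≈ 1.249124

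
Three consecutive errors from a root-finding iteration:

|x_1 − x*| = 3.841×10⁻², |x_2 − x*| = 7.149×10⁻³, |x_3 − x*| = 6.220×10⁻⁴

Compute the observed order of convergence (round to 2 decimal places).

p ≈ ln(|x_3 − x*|/|x_2 − x*|) / ln(|x_2 − x*|/|x_1 − x*|)
  = ln(6.220×10⁻⁴/7.149×10⁻³) / ln(7.149×10⁻³/3.841×10⁻²)
  = ln(0.0870052) / ln(0.186123)
  = -2.44179 / -1.68135 ≈ 1.45228

1.45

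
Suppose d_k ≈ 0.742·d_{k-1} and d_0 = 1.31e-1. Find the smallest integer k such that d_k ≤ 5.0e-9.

After k steps, d_k ≈ 1.31e-1·0.742^k.
Need 0.742^k ≤ 5.0e-9/1.31e-1 = 3.81679e-08.
k ≥ ln(3.81679e-08)/ln(0.742) = -17.0813/-0.29841 = 57.241.
Smallest integer k = 58.

58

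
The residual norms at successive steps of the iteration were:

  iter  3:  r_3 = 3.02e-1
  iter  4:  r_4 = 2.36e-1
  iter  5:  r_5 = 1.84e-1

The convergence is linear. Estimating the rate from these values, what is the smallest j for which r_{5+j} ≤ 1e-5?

Rate ρ ≈ r_5/r_4 = 1.84e-1/2.36e-1 = 0.7797.
After j more steps, r_{5+j} ≈ 1.84e-1·ρ^j; need ρ^j ≤ 1e-5/1.84e-1 = 5.43478e-05.
j ≥ ln(5.43478e-05)/ln(0.7797) = -9.8201/-0.24885 = 39.462.
So 40 more iterations are needed.

40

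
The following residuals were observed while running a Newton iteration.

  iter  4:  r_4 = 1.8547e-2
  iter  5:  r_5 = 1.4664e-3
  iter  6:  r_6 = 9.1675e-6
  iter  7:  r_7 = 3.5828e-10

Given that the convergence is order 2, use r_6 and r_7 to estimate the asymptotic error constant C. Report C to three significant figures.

4.26

C ≈ r_7 / r_6^2
  = 3.5828e-10 / (9.1675e-6)^2
  = 3.5828e-10 / 8.40431e-11 ≈ 4.2631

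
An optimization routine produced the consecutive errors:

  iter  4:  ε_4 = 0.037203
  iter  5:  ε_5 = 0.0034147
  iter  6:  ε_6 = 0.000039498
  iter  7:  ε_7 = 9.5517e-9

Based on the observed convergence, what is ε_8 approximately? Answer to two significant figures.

First estimate the order: p ≈ ln(ε_7/ε_6) / ln(ε_6/ε_5) = ln(9.5517e-9/0.000039498)/ln(0.000039498/0.0034147) = ln(0.000241827)/ln(0.011567) ≈ 1.8673.
Then ε_8 ≈ ε_7·(ε_7/ε_6)^p = 9.5517e-9·(0.000241827)^1.8673 = 9.5517e-9·1.76571e-07 ≈ 1.687e-15.

1.7e-15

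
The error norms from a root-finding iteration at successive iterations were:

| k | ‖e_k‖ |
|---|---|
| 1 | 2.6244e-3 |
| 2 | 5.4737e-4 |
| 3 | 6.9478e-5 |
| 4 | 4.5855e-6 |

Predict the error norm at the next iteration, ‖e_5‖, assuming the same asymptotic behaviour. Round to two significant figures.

First estimate the order: p ≈ ln(‖e_4‖/‖e_3‖) / ln(‖e_3‖/‖e_2‖) = ln(4.5855e-6/6.9478e-5)/ln(6.9478e-5/5.4737e-4) = ln(0.0659993)/ln(0.126931) ≈ 1.3168.
Then ‖e_5‖ ≈ ‖e_4‖·(‖e_4‖/‖e_3‖)^p = 4.5855e-6·(0.0659993)^1.3168 = 4.5855e-6·0.0278978 ≈ 1.279e-07.

1.3e-7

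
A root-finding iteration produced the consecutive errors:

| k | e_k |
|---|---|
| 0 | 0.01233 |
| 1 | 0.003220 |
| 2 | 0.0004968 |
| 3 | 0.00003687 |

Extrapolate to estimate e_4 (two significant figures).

First estimate the order: p ≈ ln(e_3/e_2) / ln(e_2/e_1) = ln(0.00003687/0.0004968)/ln(0.0004968/0.003220) = ln(0.074215)/ln(0.154286) ≈ 1.3916.
Then e_4 ≈ e_3·(e_3/e_2)^p = 0.00003687·(0.074215)^1.3916 = 0.00003687·0.0268026 ≈ 9.882e-07.

9.9e-7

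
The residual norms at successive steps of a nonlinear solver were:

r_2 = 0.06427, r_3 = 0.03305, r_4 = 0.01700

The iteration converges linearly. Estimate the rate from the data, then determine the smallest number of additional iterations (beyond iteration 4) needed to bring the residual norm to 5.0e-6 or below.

13

Rate ρ ≈ r_4/r_3 = 0.01700/0.03305 = 0.5144.
After j more steps, r_{4+j} ≈ 0.01700·ρ^j; need ρ^j ≤ 5.0e-6/0.01700 = 0.000294118.
j ≥ ln(0.000294118)/ln(0.5144) = -8.1315/-0.66475 = 12.232.
So 13 more iterations are needed.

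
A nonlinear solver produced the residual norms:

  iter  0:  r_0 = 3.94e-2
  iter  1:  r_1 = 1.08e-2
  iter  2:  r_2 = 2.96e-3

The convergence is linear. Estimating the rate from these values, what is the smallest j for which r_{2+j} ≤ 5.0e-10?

13

Rate ρ ≈ r_2/r_1 = 2.96e-3/1.08e-2 = 0.2741.
After j more steps, r_{2+j} ≈ 2.96e-3·ρ^j; need ρ^j ≤ 5.0e-10/2.96e-3 = 1.68919e-07.
j ≥ ln(1.68919e-07)/ln(0.2741) = -15.5938/-1.29426 = 12.048.
So 13 more iterations are needed.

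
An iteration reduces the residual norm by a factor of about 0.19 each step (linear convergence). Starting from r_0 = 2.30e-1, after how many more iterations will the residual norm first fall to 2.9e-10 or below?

After k steps, r_k ≈ 2.30e-1·0.19^k.
Need 0.19^k ≤ 2.9e-10/2.30e-1 = 1.26087e-09.
k ≥ ln(1.26087e-09)/ln(0.19) = -20.4915/-1.66073 = 12.339.
Smallest integer k = 13.

13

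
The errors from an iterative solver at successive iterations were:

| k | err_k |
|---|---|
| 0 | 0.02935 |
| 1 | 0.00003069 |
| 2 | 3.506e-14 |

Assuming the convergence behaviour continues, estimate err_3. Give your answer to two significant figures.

First estimate the order: p ≈ ln(err_2/err_1) / ln(err_1/err_0) = ln(3.506e-14/0.00003069)/ln(0.00003069/0.02935) = ln(1.14239e-09)/ln(0.00104566) ≈ 3.0001.
Then err_3 ≈ err_2·(err_2/err_1)^p = 3.506e-14·(1.14239e-09)^3.0001 = 3.506e-14·1.48782e-27 ≈ 5.216e-41.

5.2e-41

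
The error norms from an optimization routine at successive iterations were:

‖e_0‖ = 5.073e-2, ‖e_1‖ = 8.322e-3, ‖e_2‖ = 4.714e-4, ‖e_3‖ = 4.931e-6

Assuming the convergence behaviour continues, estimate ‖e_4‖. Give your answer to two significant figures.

3.5e-9

First estimate the order: p ≈ ln(‖e_3‖/‖e_2‖) / ln(‖e_2‖/‖e_1‖) = ln(4.931e-6/4.714e-4)/ln(4.714e-4/8.322e-3) = ln(0.0104603)/ln(0.056645) ≈ 1.5884.
Then ‖e_4‖ ≈ ‖e_3‖·(‖e_3‖/‖e_2‖)^p = 4.931e-6·(0.0104603)^1.5884 = 4.931e-6·0.000714898 ≈ 3.525e-09.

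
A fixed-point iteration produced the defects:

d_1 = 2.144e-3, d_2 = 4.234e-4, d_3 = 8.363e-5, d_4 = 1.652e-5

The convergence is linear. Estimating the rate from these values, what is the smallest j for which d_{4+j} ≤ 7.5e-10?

Rate ρ ≈ d_4/d_3 = 1.652e-5/8.363e-5 = 0.1975.
After j more steps, d_{4+j} ≈ 1.652e-5·ρ^j; need ρ^j ≤ 7.5e-10/1.652e-5 = 4.53995e-05.
j ≥ ln(4.53995e-05)/ln(0.1975) = -10.0000/-1.62202 = 6.165.
So 7 more iterations are needed.

7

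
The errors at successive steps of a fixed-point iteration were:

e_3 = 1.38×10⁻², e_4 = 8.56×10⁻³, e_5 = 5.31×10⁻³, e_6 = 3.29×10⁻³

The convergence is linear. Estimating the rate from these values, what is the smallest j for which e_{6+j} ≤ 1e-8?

27

Rate ρ ≈ e_6/e_5 = 3.29×10⁻³/5.31×10⁻³ = 0.6196.
After j more steps, e_{6+j} ≈ 3.29×10⁻³·ρ^j; need ρ^j ≤ 1e-8/3.29×10⁻³ = 3.03951e-06.
j ≥ ln(3.03951e-06)/ln(0.6196) = -12.7038/-0.47868 = 26.539.
So 27 more iterations are needed.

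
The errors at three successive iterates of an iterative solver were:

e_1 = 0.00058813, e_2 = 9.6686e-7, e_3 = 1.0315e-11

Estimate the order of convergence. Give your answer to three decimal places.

p ≈ ln(e_3/e_2) / ln(e_2/e_1)
  = ln(1.0315e-11/9.6686e-7) / ln(9.6686e-7/0.00058813)
  = ln(1.06686e-05) / ln(0.00164396)
  = -11.448206 / -6.410647 ≈ 1.785811

1.786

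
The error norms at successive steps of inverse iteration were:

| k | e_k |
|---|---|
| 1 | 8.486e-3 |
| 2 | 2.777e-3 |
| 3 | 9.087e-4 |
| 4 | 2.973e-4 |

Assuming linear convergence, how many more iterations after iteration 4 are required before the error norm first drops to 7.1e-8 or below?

8

Rate ρ ≈ e_4/e_3 = 2.973e-4/9.087e-4 = 0.3272.
After j more steps, e_{4+j} ≈ 2.973e-4·ρ^j; need ρ^j ≤ 7.1e-8/2.973e-4 = 0.000238816.
j ≥ ln(0.000238816)/ln(0.3272) = -8.3398/-1.11718 = 7.465.
So 8 more iterations are needed.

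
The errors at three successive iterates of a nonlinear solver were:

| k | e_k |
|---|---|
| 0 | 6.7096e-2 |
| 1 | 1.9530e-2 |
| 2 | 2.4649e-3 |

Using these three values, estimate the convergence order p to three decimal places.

p ≈ ln(e_2/e_1) / ln(e_1/e_0)
  = ln(2.4649e-3/1.9530e-2) / ln(1.9530e-2/6.7096e-2)
  = ln(0.126211) / ln(0.291075)
  = -2.069800 / -1.234174 ≈ 1.677073

1.677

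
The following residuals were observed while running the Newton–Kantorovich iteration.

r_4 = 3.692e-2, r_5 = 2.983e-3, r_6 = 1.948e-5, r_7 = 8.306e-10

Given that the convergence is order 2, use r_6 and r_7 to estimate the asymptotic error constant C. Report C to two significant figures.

2.2

C ≈ r_7 / r_6^2
  = 8.306e-10 / (1.948e-5)^2
  = 8.306e-10 / 3.7947e-10 ≈ 2.1888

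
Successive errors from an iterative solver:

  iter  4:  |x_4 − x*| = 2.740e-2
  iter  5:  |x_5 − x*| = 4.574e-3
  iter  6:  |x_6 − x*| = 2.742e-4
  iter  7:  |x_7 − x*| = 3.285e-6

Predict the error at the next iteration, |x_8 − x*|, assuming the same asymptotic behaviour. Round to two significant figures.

First estimate the order: p ≈ ln(|x_7 − x*|/|x_6 − x*|) / ln(|x_6 − x*|/|x_5 − x*|) = ln(3.285e-6/2.742e-4)/ln(2.742e-4/4.574e-3) = ln(0.0119803)/ln(0.0599475) ≈ 1.5722.
Then |x_8 − x*| ≈ |x_7 − x*|·(|x_7 − x*|/|x_6 − x*|)^p = 3.285e-6·(0.0119803)^1.5722 = 3.285e-6·0.000952724 ≈ 3.13e-09.

3.1e-9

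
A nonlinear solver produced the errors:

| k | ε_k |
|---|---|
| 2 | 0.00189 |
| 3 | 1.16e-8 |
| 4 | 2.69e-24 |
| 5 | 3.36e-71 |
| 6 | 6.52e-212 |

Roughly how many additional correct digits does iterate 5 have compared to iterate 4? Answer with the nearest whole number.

Digits gained ≈ log₁₀(ε_4/ε_5) = log₁₀(2.69e-24/3.36e-71) = log₁₀(8.00595e+46) ≈ 46.903.

47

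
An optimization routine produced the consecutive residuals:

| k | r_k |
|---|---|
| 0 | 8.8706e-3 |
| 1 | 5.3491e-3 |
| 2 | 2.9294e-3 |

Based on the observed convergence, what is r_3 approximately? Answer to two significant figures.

1.4e-3

First estimate the order: p ≈ ln(r_2/r_1) / ln(r_1/r_0) = ln(2.9294e-3/5.3491e-3)/ln(5.3491e-3/8.8706e-3) = ln(0.547644)/ln(0.603014) ≈ 1.1904.
Then r_3 ≈ r_2·(r_2/r_1)^p = 2.9294e-3·(0.547644)^1.1904 = 2.9294e-3·0.488324 ≈ 0.00143.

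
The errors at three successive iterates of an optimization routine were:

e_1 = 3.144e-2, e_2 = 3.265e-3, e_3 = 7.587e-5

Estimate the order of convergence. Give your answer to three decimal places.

1.661

p ≈ ln(e_3/e_2) / ln(e_2/e_1)
  = ln(7.587e-5/3.265e-3) / ln(3.265e-3/3.144e-2)
  = ln(0.0232374) / ln(0.103849)
  = -3.761992 / -2.264817 ≈ 1.661058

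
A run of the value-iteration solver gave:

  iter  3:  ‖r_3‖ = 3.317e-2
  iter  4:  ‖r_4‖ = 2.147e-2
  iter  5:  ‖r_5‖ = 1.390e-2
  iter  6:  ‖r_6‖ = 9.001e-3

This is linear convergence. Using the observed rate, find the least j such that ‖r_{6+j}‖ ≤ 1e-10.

Rate ρ ≈ ‖r_6‖/‖r_5‖ = 9.001e-3/1.390e-2 = 0.6476.
After j more steps, ‖r_{6+j}‖ ≈ 9.001e-3·ρ^j; need ρ^j ≤ 1e-10/9.001e-3 = 1.11099e-08.
j ≥ ln(1.11099e-08)/ln(0.6476) = -18.3154/-0.43448 = 42.155.
So 43 more iterations are needed.

43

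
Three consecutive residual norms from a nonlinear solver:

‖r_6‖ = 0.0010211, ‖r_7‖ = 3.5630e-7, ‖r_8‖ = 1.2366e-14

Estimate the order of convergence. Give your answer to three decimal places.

p ≈ ln(‖r_8‖/‖r_7‖) / ln(‖r_7‖/‖r_6‖)
  = ln(1.2366e-14/3.5630e-7) / ln(3.5630e-7/0.0010211)
  = ln(3.47067e-08) / ln(0.000348937)
  = -17.176333 / -7.960619 ≈ 2.157663

2.158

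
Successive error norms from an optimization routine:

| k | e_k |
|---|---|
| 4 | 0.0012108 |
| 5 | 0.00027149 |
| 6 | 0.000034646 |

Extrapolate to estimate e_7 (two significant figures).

First estimate the order: p ≈ ln(e_6/e_5) / ln(e_5/e_4) = ln(0.000034646/0.00027149)/ln(0.00027149/0.0012108) = ln(0.127614)/ln(0.224224) ≈ 1.3770.
Then e_7 ≈ e_6·(e_6/e_5)^p = 0.000034646·(0.127614)^1.3770 = 0.000034646·0.0587249 ≈ 2.035e-06.

2.0e-6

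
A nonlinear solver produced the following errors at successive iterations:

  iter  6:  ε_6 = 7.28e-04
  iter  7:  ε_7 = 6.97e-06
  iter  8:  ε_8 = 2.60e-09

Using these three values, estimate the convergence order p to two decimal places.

p ≈ ln(ε_8/ε_7) / ln(ε_7/ε_6)
  = ln(2.60e-09/6.97e-06) / ln(6.97e-06/7.28e-04)
  = ln(0.000373027) / ln(0.00957418)
  = -7.89386 / -4.64869 ≈ 1.69808

1.70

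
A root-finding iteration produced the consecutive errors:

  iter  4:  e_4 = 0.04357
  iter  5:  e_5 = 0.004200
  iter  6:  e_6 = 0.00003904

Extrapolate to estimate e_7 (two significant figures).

3.4e-9

First estimate the order: p ≈ ln(e_6/e_5) / ln(e_5/e_4) = ln(0.00003904/0.004200)/ln(0.004200/0.04357) = ln(0.00929524)/ln(0.0963966) ≈ 1.9999.
Then e_7 ≈ e_6·(e_6/e_5)^p = 0.00003904·(0.00929524)^1.9999 = 0.00003904·8.64419e-05 ≈ 3.375e-09.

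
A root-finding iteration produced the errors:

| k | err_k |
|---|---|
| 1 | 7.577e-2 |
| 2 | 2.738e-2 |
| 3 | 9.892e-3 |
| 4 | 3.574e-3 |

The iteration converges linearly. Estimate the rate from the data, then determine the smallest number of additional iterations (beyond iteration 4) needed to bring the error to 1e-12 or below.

Rate ρ ≈ err_4/err_3 = 3.574e-3/9.892e-3 = 0.3613.
After j more steps, err_{4+j} ≈ 3.574e-3·ρ^j; need ρ^j ≤ 1e-12/3.574e-3 = 2.79799e-10.
j ≥ ln(2.79799e-10)/ln(0.3613) = -21.9969/-1.01805 = 21.607.
So 22 more iterations are needed.

22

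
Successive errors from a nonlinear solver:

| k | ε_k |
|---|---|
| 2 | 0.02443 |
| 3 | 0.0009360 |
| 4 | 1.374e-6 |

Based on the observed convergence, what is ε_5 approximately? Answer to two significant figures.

First estimate the order: p ≈ ln(ε_4/ε_3) / ln(ε_3/ε_2) = ln(1.374e-6/0.0009360)/ln(0.0009360/0.02443) = ln(0.00146795)/ln(0.0383135) ≈ 2.0000.
Then ε_5 ≈ ε_4·(ε_4/ε_3)^p = 1.374e-6·(0.00146795)^2.0000 = 1.374e-6·2.15488e-06 ≈ 2.961e-12.

3.0e-12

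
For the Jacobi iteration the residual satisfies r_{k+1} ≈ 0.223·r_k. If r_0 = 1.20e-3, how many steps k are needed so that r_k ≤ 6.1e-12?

After k steps, r_k ≈ 1.20e-3·0.223^k.
Need 0.223^k ≤ 6.1e-12/1.20e-3 = 5.08333e-09.
k ≥ ln(5.08333e-09)/ln(0.223) = -19.0973/-1.50058 = 12.727.
Smallest integer k = 13.

13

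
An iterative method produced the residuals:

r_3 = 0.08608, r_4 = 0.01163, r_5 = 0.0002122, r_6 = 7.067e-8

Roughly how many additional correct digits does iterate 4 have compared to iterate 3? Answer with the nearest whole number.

Digits gained ≈ log₁₀(r_3/r_4) = log₁₀(0.08608/0.01163) = log₁₀(7.40155) ≈ 0.869.

1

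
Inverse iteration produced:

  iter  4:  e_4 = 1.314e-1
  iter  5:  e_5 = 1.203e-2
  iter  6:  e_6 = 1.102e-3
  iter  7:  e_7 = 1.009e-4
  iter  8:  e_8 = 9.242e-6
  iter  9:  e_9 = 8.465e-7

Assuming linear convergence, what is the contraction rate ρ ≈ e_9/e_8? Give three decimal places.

0.092

ρ ≈ e_9/e_8 = 8.465e-7/9.242e-6 = 0.09159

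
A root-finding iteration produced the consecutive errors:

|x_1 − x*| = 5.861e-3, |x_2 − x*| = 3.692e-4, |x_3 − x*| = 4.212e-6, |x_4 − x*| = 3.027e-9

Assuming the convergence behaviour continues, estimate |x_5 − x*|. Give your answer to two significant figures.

2.5e-14

First estimate the order: p ≈ ln(|x_4 − x*|/|x_3 − x*|) / ln(|x_3 − x*|/|x_2 − x*|) = ln(3.027e-9/4.212e-6)/ln(4.212e-6/3.692e-4) = ln(0.000718661)/ln(0.0114085) ≈ 1.6180.
Then |x_5 − x*| ≈ |x_4 − x*|·(|x_4 − x*|/|x_3 − x*|)^p = 3.027e-9·(0.000718661)^1.6180 = 3.027e-9·8.2008e-06 ≈ 2.482e-14.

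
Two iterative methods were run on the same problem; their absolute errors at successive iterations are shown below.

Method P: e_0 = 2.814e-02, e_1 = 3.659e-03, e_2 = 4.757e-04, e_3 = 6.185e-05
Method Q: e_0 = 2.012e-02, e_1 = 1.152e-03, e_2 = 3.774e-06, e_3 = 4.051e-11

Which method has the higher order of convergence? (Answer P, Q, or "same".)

Method P: p ≈ ln(6.185e-05/4.757e-04)/ln(4.757e-04/3.659e-03) ≈ 1.00.
Method Q: p ≈ ln(4.051e-11/3.774e-06)/ln(3.774e-06/1.152e-03) ≈ 2.00.
Method Q has the higher order (≈2.0 vs ≈1.0).

Q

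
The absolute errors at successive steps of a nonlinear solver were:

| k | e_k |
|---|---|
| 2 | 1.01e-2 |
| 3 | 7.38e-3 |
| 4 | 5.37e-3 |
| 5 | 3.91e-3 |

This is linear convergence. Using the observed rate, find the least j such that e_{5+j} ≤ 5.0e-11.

Rate ρ ≈ e_5/e_4 = 3.91e-3/5.37e-3 = 0.7281.
After j more steps, e_{5+j} ≈ 3.91e-3·ρ^j; need ρ^j ≤ 5.0e-11/3.91e-3 = 1.27877e-08.
j ≥ ln(1.27877e-08)/ln(0.7281) = -18.1748/-0.31732 = 57.276.
So 58 more iterations are needed.

58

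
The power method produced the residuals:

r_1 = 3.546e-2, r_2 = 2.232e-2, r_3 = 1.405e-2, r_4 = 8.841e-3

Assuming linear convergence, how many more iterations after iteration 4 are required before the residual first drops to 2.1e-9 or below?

33

Rate ρ ≈ r_4/r_3 = 8.841e-3/1.405e-2 = 0.6293.
After j more steps, r_{4+j} ≈ 8.841e-3·ρ^j; need ρ^j ≤ 2.1e-9/8.841e-3 = 2.3753e-07.
j ≥ ln(2.3753e-07)/ln(0.6293) = -15.2530/-0.46315 = 32.933.
So 33 more iterations are needed.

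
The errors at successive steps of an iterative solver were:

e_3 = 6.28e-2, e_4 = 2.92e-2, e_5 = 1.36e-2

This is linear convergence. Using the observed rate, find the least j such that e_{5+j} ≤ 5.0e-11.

Rate ρ ≈ e_5/e_4 = 1.36e-2/2.92e-2 = 0.4658.
After j more steps, e_{5+j} ≈ 1.36e-2·ρ^j; need ρ^j ≤ 5.0e-11/1.36e-2 = 3.67647e-09.
j ≥ ln(3.67647e-09)/ln(0.4658) = -19.4213/-0.76400 = 25.421.
So 26 more iterations are needed.

26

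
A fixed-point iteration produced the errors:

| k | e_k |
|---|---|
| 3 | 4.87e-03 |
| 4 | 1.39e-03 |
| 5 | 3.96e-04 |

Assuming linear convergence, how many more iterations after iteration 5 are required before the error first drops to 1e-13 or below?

18

Rate ρ ≈ e_5/e_4 = 3.96e-04/1.39e-03 = 0.2849.
After j more steps, e_{5+j} ≈ 3.96e-04·ρ^j; need ρ^j ≤ 1e-13/3.96e-04 = 2.52525e-10.
j ≥ ln(2.52525e-10)/ln(0.2849) = -22.0995/-1.25562 = 17.600.
So 18 more iterations are needed.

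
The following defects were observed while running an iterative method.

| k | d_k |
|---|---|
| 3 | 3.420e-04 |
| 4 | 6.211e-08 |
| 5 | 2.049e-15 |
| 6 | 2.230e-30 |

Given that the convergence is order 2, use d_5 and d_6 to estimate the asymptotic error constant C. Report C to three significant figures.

C ≈ d_6 / d_5^2
  = 2.230e-30 / (2.049e-15)^2
  = 2.230e-30 / 4.1984e-30 ≈ 0.53115

0.531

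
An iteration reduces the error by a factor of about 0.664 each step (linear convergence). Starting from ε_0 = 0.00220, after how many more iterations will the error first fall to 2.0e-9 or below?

34

After k steps, ε_k ≈ 0.00220·0.664^k.
Need 0.664^k ≤ 2.0e-9/0.00220 = 9.09091e-07.
k ≥ ln(9.09091e-07)/ln(0.664) = -13.9108/-0.40947 = 33.973.
Smallest integer k = 34.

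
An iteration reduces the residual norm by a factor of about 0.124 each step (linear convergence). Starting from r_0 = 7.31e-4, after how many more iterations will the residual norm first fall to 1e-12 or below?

10

After k steps, r_k ≈ 7.31e-4·0.124^k.
Need 0.124^k ≤ 1e-12/7.31e-4 = 1.36799e-09.
k ≥ ln(1.36799e-09)/ln(0.124) = -20.4099/-2.08747 = 9.777.
Smallest integer k = 10.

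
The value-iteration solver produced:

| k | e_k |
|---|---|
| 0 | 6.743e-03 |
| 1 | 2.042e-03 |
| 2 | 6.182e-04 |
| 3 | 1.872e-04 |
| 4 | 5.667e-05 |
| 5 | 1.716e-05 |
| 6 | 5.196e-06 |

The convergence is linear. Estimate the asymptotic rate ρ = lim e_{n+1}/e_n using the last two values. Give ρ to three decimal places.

ρ ≈ e_6/e_5 = 5.196e-06/1.716e-05 = 0.30280

0.303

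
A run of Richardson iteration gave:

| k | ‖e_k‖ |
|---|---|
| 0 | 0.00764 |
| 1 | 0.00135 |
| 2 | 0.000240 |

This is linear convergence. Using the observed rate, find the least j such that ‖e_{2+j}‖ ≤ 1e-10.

9

Rate ρ ≈ ‖e_2‖/‖e_1‖ = 0.000240/0.00135 = 0.1778.
After j more steps, ‖e_{2+j}‖ ≈ 0.000240·ρ^j; need ρ^j ≤ 1e-10/0.000240 = 4.16667e-07.
j ≥ ln(4.16667e-07)/ln(0.1778) = -14.6910/-1.72710 = 8.506.
So 9 more iterations are needed.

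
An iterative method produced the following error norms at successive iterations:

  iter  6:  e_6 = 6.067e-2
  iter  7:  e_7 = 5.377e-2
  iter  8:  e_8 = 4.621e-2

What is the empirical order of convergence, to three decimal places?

1.255

p ≈ ln(e_8/e_7) / ln(e_7/e_6)
  = ln(4.621e-2/5.377e-2) / ln(5.377e-2/6.067e-2)
  = ln(0.859401) / ln(0.88627)
  = -0.151520 / -0.120734 ≈ 1.254990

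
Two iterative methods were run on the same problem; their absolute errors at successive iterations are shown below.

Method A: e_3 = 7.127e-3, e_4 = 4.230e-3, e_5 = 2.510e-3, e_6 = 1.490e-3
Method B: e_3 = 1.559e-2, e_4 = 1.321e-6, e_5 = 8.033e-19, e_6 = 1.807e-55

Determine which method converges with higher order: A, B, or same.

B

Method A: p ≈ ln(1.490e-3/2.510e-3)/ln(2.510e-3/4.230e-3) ≈ 1.00.
Method B: p ≈ ln(1.807e-55/8.033e-19)/ln(8.033e-19/1.321e-6) ≈ 3.00.
Method B has the higher order (≈3.0 vs ≈1.0).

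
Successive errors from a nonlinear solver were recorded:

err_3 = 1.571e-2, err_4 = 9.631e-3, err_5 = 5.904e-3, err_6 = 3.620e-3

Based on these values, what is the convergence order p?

Consecutive ratios: err_6/err_5 = 3.620e-3/5.904e-3 = 0.613144, err_5/err_4 = 5.904e-3/9.631e-3 = 0.61302.
p ≈ ln(0.613144)/ln(0.61302) = -0.4892/-0.4894 ≈ 1.00.
So the convergence is linear (order 1).

1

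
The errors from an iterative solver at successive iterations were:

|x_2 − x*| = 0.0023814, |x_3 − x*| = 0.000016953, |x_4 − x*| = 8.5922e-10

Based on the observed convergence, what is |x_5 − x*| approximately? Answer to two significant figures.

First estimate the order: p ≈ ln(|x_4 − x*|/|x_3 − x*|) / ln(|x_3 − x*|/|x_2 − x*|) = ln(8.5922e-10/0.000016953)/ln(0.000016953/0.0023814) = ln(5.06825e-05)/ln(0.00711892) ≈ 2.0000.
Then |x_5 − x*| ≈ |x_4 − x*|·(|x_4 − x*|/|x_3 − x*|)^p = 8.5922e-10·(5.06825e-05)^2.0000 = 8.5922e-10·2.56872e-09 ≈ 2.207e-18.

2.2e-18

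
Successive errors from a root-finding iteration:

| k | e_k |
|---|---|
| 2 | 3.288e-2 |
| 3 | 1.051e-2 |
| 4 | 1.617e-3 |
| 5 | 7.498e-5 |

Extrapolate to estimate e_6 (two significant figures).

First estimate the order: p ≈ ln(e_5/e_4) / ln(e_4/e_3) = ln(7.498e-5/1.617e-3)/ln(1.617e-3/1.051e-2) = ln(0.0463698)/ln(0.153853) ≈ 1.6408.
Then e_6 ≈ e_5·(e_5/e_4)^p = 7.498e-5·(0.0463698)^1.6408 = 7.498e-5·0.00647976 ≈ 4.859e-07.

4.9e-7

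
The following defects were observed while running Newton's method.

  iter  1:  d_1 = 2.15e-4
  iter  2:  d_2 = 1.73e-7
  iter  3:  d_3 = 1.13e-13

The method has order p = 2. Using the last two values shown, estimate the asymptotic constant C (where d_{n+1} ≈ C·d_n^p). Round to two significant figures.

C ≈ d_3 / d_2^2
  = 1.13e-13 / (1.73e-7)^2
  = 1.13e-13 / 2.9929e-14 ≈ 3.7756

3.8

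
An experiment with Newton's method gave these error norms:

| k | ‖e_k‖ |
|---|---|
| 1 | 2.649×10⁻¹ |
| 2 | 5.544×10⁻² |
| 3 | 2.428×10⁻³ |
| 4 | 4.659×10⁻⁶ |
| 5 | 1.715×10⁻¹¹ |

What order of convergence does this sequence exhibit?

Consecutive ratios: ‖e_5‖/‖e_4‖ = 1.715×10⁻¹¹/4.659×10⁻⁶ = 3.68105e-06, ‖e_4‖/‖e_3‖ = 4.659×10⁻⁶/2.428×10⁻³ = 0.00191886.
p ≈ ln(3.68105e-06)/ln(0.00191886) = -12.5123/-6.2560 ≈ 2.00.
So the convergence is quadratic (order 2).

2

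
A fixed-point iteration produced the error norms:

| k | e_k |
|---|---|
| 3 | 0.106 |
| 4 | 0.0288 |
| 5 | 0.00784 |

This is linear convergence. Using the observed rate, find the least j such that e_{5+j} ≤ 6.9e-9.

Rate ρ ≈ e_5/e_4 = 0.00784/0.0288 = 0.2722.
After j more steps, e_{5+j} ≈ 0.00784·ρ^j; need ρ^j ≤ 6.9e-9/0.00784 = 8.80102e-07.
j ≥ ln(8.80102e-07)/ln(0.2722) = -13.9432/-1.30122 = 10.715.
So 11 more iterations are needed.

11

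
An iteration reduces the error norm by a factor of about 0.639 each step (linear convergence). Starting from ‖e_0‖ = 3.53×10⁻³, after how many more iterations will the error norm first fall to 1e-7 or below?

After k steps, ‖e_k‖ ≈ 3.53×10⁻³·0.639^k.
Need 0.639^k ≤ 1e-7/3.53×10⁻³ = 2.83286e-05.
k ≥ ln(2.83286e-05)/ln(0.639) = -10.4716/-0.44785 = 23.382.
Smallest integer k = 24.

24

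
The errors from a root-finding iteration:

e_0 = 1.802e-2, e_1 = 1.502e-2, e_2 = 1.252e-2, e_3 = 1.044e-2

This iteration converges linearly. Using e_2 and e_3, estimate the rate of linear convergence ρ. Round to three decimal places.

ρ ≈ e_3/e_2 = 1.044e-2/1.252e-2 = 0.83387

0.834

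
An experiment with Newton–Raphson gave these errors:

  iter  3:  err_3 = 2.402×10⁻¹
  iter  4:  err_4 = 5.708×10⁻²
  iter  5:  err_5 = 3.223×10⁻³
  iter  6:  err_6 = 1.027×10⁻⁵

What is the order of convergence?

2

Consecutive ratios: err_6/err_5 = 1.027×10⁻⁵/3.223×10⁻³ = 0.00318647, err_5/err_4 = 3.223×10⁻³/5.708×10⁻² = 0.0564646.
p ≈ ln(0.00318647)/ln(0.0564646) = -5.7488/-2.8741 ≈ 2.00.
So the convergence is quadratic (order 2).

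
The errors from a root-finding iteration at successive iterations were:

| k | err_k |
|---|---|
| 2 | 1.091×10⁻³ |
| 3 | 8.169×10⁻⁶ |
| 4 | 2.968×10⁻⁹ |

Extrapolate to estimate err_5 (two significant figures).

First estimate the order: p ≈ ln(err_4/err_3) / ln(err_3/err_2) = ln(2.968×10⁻⁹/8.169×10⁻⁶)/ln(8.169×10⁻⁶/1.091×10⁻³) = ln(0.000363325)/ln(0.00748763) ≈ 1.6182.
Then err_5 ≈ err_4·(err_4/err_3)^p = 2.968×10⁻⁹·(0.000363325)^1.6182 = 2.968×10⁻⁹·2.71563e-06 ≈ 8.06e-15.

8.1e-15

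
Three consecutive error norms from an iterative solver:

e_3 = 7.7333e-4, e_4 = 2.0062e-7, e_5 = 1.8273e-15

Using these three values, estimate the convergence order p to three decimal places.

2.242

p ≈ ln(e_5/e_4) / ln(e_4/e_3)
  = ln(1.8273e-15/2.0062e-7) / ln(2.0062e-7/7.7333e-4)
  = ln(9.10826e-09) / ln(0.000259424)
  = -18.514084 / -8.257047 ≈ 2.242216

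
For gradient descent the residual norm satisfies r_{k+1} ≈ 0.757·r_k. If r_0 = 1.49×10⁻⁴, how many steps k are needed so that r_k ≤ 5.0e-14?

After k steps, r_k ≈ 1.49×10⁻⁴·0.757^k.
Need 0.757^k ≤ 5.0e-14/1.49×10⁻⁴ = 3.3557e-10.
k ≥ ln(3.3557e-10)/ln(0.757) = -21.8152/-0.27839 = 78.362.
Smallest integer k = 79.

79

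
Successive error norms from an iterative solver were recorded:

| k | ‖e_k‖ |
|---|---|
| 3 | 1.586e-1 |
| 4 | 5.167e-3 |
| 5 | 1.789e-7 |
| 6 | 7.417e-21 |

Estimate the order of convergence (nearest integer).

Consecutive ratios: ‖e_6‖/‖e_5‖ = 7.417e-21/1.789e-7 = 4.14589e-14, ‖e_5‖/‖e_4‖ = 1.789e-7/5.167e-3 = 3.46236e-05.
p ≈ ln(4.14589e-14)/ln(3.46236e-05) = -30.8141/-10.2710 ≈ 3.00.
So the convergence is cubic (order 3).

3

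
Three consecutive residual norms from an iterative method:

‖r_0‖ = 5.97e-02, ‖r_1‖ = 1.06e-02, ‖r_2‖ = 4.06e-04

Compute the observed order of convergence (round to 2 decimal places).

1.89

p ≈ ln(‖r_2‖/‖r_1‖) / ln(‖r_1‖/‖r_0‖)
  = ln(4.06e-04/1.06e-02) / ln(1.06e-02/5.97e-02)
  = ln(0.0383019) / ln(0.177554)
  = -3.26226 / -1.72848 ≈ 1.88736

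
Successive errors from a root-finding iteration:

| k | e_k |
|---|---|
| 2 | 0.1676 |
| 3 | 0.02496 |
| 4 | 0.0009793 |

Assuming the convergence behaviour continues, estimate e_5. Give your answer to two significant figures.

4.0e-6

First estimate the order: p ≈ ln(e_4/e_3) / ln(e_3/e_2) = ln(0.0009793/0.02496)/ln(0.02496/0.1676) = ln(0.0392348)/ln(0.148926) ≈ 1.7005.
Then e_5 ≈ e_4·(e_4/e_3)^p = 0.0009793·(0.0392348)^1.7005 = 0.0009793·0.00406011 ≈ 3.976e-06.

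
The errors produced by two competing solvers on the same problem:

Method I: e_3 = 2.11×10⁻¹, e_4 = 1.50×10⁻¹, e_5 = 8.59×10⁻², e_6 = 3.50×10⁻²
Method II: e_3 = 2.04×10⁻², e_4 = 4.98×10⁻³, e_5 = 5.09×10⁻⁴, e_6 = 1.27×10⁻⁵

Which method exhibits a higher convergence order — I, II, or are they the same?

same

Method I: p ≈ ln(3.50×10⁻²/8.59×10⁻²)/ln(8.59×10⁻²/1.50×10⁻¹) ≈ 1.61.
Method II: p ≈ ln(1.27×10⁻⁵/5.09×10⁻⁴)/ln(5.09×10⁻⁴/4.98×10⁻³) ≈ 1.62.
Both orders ≈ 1.6 — effectively the same.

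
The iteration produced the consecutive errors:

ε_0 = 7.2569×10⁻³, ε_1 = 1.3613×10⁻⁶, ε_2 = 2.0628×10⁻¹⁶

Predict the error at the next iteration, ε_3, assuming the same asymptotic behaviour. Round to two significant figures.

2.8e-42

First estimate the order: p ≈ ln(ε_2/ε_1) / ln(ε_1/ε_0) = ln(2.0628×10⁻¹⁶/1.3613×10⁻⁶)/ln(1.3613×10⁻⁶/7.2569×10⁻³) = ln(1.51532e-10)/ln(0.000187587) ≈ 2.6348.
Then ε_3 ≈ ε_2·(ε_2/ε_1)^p = 2.0628×10⁻¹⁶·(1.51532e-10)^2.6348 = 2.0628×10⁻¹⁶·1.34151e-26 ≈ 2.767e-42.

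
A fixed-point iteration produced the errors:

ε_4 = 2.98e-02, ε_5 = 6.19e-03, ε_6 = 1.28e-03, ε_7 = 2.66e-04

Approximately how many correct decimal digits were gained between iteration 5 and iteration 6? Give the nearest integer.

1

Digits gained ≈ log₁₀(ε_5/ε_6) = log₁₀(6.19e-03/1.28e-03) = log₁₀(4.83594) ≈ 0.684.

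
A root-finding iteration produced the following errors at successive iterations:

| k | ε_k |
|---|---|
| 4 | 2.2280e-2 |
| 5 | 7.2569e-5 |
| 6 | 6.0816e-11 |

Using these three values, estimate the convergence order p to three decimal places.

2.443

p ≈ ln(ε_6/ε_5) / ln(ε_5/ε_4)
  = ln(6.0816e-11/7.2569e-5) / ln(7.2569e-5/2.2280e-2)
  = ln(8.38044e-07) / ln(0.00325714)
  = -13.992195 / -5.726906 ≈ 2.443238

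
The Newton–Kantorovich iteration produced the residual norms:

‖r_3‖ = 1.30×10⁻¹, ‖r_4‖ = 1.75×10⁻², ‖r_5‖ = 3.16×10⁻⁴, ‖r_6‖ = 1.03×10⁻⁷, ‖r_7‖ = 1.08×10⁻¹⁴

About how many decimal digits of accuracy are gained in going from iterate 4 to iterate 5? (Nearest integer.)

Digits gained ≈ log₁₀(‖r_4‖/‖r_5‖) = log₁₀(1.75×10⁻²/3.16×10⁻⁴) = log₁₀(55.3797) ≈ 1.743.

2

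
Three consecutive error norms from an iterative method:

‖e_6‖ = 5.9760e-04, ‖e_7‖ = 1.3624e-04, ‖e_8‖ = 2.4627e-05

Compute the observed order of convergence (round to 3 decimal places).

p ≈ ln(‖e_8‖/‖e_7‖) / ln(‖e_7‖/‖e_6‖)
  = ln(2.4627e-05/1.3624e-04) / ln(1.3624e-04/5.9760e-04)
  = ln(0.180762) / ln(0.227979)
  = -1.710574 / -1.478502 ≈ 1.156964

1.157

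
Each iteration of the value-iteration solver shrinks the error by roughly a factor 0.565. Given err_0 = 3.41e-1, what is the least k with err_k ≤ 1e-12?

After k steps, err_k ≈ 3.41e-1·0.565^k.
Need 0.565^k ≤ 1e-12/3.41e-1 = 2.93255e-12.
k ≥ ln(2.93255e-12)/ln(0.565) = -26.5551/-0.57093 = 46.512.
Smallest integer k = 47.

47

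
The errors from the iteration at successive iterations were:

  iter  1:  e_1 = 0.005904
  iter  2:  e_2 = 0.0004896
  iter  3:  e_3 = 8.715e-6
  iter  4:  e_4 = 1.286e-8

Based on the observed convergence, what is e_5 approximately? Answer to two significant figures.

3.4e-13

First estimate the order: p ≈ ln(e_4/e_3) / ln(e_3/e_2) = ln(1.286e-8/8.715e-6)/ln(8.715e-6/0.0004896) = ln(0.00147562)/ln(0.0178002) ≈ 1.6181.
Then e_5 ≈ e_4·(e_4/e_3)^p = 1.286e-8·(0.00147562)^1.6181 = 1.286e-8·2.62493e-05 ≈ 3.376e-13.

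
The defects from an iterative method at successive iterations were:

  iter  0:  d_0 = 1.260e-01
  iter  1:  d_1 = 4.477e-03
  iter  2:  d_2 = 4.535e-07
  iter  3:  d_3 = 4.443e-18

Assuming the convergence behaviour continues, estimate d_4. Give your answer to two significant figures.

First estimate the order: p ≈ ln(d_3/d_2) / ln(d_2/d_1) = ln(4.443e-18/4.535e-07)/ln(4.535e-07/4.477e-03) = ln(9.79713e-12)/ln(0.000101296) ≈ 2.7561.
Then d_4 ≈ d_3·(d_3/d_2)^p = 4.443e-18·(9.79713e-12)^2.7561 = 4.443e-18·4.55373e-31 ≈ 2.023e-48.

2.0e-48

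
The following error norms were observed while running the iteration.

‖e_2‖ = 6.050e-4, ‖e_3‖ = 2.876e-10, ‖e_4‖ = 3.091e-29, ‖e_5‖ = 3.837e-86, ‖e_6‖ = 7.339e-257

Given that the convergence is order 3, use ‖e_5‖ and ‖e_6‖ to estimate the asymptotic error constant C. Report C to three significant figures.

1.30

C ≈ ‖e_6‖ / ‖e_5‖^3
  = 7.339e-257 / (3.837e-86)^3
  = 7.339e-257 / 5.64905e-257 ≈ 1.2992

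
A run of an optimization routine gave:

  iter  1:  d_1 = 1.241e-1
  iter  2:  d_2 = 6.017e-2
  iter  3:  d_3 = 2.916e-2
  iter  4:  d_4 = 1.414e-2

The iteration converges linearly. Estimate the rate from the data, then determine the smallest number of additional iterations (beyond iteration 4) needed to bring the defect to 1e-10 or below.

Rate ρ ≈ d_4/d_3 = 1.414e-2/2.916e-2 = 0.4849.
After j more steps, d_{4+j} ≈ 1.414e-2·ρ^j; need ρ^j ≤ 1e-10/1.414e-2 = 7.07214e-09.
j ≥ ln(7.07214e-09)/ln(0.4849) = -18.7671/-0.72381 = 25.928.
So 26 more iterations are needed.

26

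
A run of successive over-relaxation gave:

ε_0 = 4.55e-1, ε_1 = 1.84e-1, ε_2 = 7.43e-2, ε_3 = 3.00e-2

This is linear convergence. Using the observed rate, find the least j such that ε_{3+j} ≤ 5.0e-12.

25

Rate ρ ≈ ε_3/ε_2 = 3.00e-2/7.43e-2 = 0.4038.
After j more steps, ε_{3+j} ≈ 3.00e-2·ρ^j; need ρ^j ≤ 5.0e-12/3.00e-2 = 1.66667e-10.
j ≥ ln(1.66667e-10)/ln(0.4038) = -22.5150/-0.90684 = 24.828.
So 25 more iterations are needed.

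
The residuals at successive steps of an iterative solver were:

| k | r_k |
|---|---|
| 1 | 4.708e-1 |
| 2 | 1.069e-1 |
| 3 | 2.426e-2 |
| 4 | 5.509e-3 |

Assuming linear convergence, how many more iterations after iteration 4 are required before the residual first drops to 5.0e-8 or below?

8

Rate ρ ≈ r_4/r_3 = 5.509e-3/2.426e-2 = 0.2271.
After j more steps, r_{4+j} ≈ 5.509e-3·ρ^j; need ρ^j ≤ 5.0e-8/5.509e-3 = 9.07606e-06.
j ≥ ln(9.07606e-06)/ln(0.2271) = -11.6099/-1.48236 = 7.832.
So 8 more iterations are needed.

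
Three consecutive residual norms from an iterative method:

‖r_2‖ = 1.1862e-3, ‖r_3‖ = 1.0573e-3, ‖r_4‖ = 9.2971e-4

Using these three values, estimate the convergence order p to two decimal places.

p ≈ ln(‖r_4‖/‖r_3‖) / ln(‖r_3‖/‖r_2‖)
  = ln(9.2971e-4/1.0573e-3) / ln(1.0573e-3/1.1862e-3)
  = ln(0.879325) / ln(0.891334)
  = -0.12860 / -0.11504 ≈ 1.11787

1.12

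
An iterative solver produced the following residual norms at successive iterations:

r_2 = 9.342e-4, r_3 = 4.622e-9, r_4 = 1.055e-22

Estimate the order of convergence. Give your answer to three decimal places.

p ≈ ln(r_4/r_3) / ln(r_3/r_2)
  = ln(1.055e-22/4.622e-9) / ln(4.622e-9/9.342e-4)
  = ln(2.28256e-14) / ln(4.94755e-06)
  = -31.410894 / -12.216618 ≈ 2.571161

2.571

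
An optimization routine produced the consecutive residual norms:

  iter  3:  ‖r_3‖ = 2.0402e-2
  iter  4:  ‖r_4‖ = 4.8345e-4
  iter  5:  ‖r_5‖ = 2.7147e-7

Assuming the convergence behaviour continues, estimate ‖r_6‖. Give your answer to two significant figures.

First estimate the order: p ≈ ln(‖r_5‖/‖r_4‖) / ln(‖r_4‖/‖r_3‖) = ln(2.7147e-7/4.8345e-4)/ln(4.8345e-4/2.0402e-2) = ln(0.000561527)/ln(0.0236962) ≈ 2.0000.
Then ‖r_6‖ ≈ ‖r_5‖·(‖r_5‖/‖r_4‖)^p = 2.7147e-7·(0.000561527)^2.0000 = 2.7147e-7·3.15313e-07 ≈ 8.56e-14.

8.6e-14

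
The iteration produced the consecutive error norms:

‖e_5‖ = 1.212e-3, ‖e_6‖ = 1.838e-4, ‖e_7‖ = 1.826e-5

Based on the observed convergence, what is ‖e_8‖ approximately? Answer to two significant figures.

1.1e-6

First estimate the order: p ≈ ln(‖e_7‖/‖e_6‖) / ln(‖e_6‖/‖e_5‖) = ln(1.826e-5/1.838e-4)/ln(1.838e-4/1.212e-3) = ln(0.0993471)/ln(0.15165) ≈ 1.2242.
Then ‖e_8‖ ≈ ‖e_7‖·(‖e_7‖/‖e_6‖)^p = 1.826e-5·(0.0993471)^1.2242 = 1.826e-5·0.0591994 ≈ 1.081e-06.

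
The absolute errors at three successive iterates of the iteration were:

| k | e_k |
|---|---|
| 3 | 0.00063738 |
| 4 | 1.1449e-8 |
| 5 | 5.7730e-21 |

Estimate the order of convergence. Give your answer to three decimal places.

2.591

p ≈ ln(e_5/e_4) / ln(e_4/e_3)
  = ln(5.7730e-21/1.1449e-8) / ln(1.1449e-8/0.00063738)
  = ln(5.04236e-13) / ln(1.79626e-05)
  = -28.315732 / -10.927219 ≈ 2.591303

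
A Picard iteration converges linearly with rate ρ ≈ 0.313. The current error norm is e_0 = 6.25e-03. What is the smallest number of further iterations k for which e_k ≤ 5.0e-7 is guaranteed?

After k steps, e_k ≈ 6.25e-03·0.313^k.
Need 0.313^k ≤ 5.0e-7/6.25e-03 = 8e-05.
k ≥ ln(8e-05)/ln(0.313) = -9.4335/-1.16155 = 8.121.
Smallest integer k = 9.

9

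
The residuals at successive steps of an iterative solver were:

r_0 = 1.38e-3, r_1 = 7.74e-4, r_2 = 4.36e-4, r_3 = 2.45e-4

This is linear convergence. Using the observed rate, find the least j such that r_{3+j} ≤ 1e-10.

26

Rate ρ ≈ r_3/r_2 = 2.45e-4/4.36e-4 = 0.5619.
After j more steps, r_{3+j} ≈ 2.45e-4·ρ^j; need ρ^j ≤ 1e-10/2.45e-4 = 4.08163e-07.
j ≥ ln(4.08163e-07)/ln(0.5619) = -14.7116/-0.57643 = 25.522.
So 26 more iterations are needed.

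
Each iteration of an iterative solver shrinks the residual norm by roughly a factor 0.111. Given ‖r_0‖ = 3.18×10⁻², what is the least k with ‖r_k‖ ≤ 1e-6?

After k steps, ‖r_k‖ ≈ 3.18×10⁻²·0.111^k.
Need 0.111^k ≤ 1e-6/3.18×10⁻² = 3.14465e-05.
k ≥ ln(3.14465e-05)/ln(0.111) = -10.3672/-2.19823 = 4.716.
Smallest integer k = 5.

5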